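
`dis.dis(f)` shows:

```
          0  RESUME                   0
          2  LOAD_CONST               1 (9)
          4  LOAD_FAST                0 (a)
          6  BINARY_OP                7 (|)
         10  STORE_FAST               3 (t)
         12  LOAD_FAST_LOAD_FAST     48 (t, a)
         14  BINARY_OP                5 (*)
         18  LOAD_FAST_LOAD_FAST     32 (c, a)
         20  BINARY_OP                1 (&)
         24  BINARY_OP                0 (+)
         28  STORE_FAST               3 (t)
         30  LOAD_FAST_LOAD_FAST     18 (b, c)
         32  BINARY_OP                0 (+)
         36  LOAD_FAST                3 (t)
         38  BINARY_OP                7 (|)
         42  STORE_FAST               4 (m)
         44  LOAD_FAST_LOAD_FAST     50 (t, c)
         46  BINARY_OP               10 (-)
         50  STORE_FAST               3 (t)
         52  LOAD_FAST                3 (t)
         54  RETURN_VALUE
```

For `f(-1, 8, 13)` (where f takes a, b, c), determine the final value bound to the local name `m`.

LOAD_CONST → push 9. Stack: [9]
LOAD_FAST a → push -1. Stack: [9, -1]
BINARY_OP | → 9 | -1 = -1. Stack: [-1]
STORE_FAST t → t=-1. Stack: []
LOAD_FAST_LOAD_FAST t,a → push -1,-1. Stack: [-1, -1]
BINARY_OP * → -1 * -1 = 1. Stack: [1]
LOAD_FAST_LOAD_FAST c,a → push 13,-1. Stack: [1, 13, -1]
BINARY_OP & → 13 & -1 = 13. Stack: [1, 13]
BINARY_OP + → 1 + 13 = 14. Stack: [14]
STORE_FAST t → t=14. Stack: []
LOAD_FAST_LOAD_FAST b,c → push 8,13. Stack: [8, 13]
BINARY_OP + → 8 + 13 = 21. Stack: [21]
LOAD_FAST t → push 14. Stack: [21, 14]
BINARY_OP | → 21 | 14 = 31. Stack: [31]
STORE_FAST m → m=31. Stack: []
LOAD_FAST_LOAD_FAST t,c → push 14,13. Stack: [14, 13]
BINARY_OP - → 14 - 13 = 1. Stack: [1]
STORE_FAST t → t=1. Stack: []
LOAD_FAST t → push 1. Stack: [1]
RETURN_VALUE → return 1.

31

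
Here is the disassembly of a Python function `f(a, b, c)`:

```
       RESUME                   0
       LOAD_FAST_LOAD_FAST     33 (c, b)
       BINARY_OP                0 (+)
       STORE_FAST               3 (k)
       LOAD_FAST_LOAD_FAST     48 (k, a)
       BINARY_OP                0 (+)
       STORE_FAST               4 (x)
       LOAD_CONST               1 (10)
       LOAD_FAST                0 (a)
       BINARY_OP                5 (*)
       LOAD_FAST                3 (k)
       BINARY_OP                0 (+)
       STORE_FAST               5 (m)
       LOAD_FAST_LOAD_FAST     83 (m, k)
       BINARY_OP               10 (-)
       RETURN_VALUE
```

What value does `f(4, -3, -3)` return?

LOAD_FAST_LOAD_FAST c,b → push -3,-3. Stack: [-3, -3]
BINARY_OP + → -3 + -3 = -6. Stack: [-6]
STORE_FAST k → k=-6. Stack: []
LOAD_FAST_LOAD_FAST k,a → push -6,4. Stack: [-6, 4]
BINARY_OP + → -6 + 4 = -2. Stack: [-2]
STORE_FAST x → x=-2. Stack: []
LOAD_CONST → push 10. Stack: [10]
LOAD_FAST a → push 4. Stack: [10, 4]
BINARY_OP * → 10 * 4 = 40. Stack: [40]
LOAD_FAST k → push -6. Stack: [40, -6]
BINARY_OP + → 40 + -6 = 34. Stack: [34]
STORE_FAST m → m=34. Stack: []
LOAD_FAST_LOAD_FAST m,k → push 34,-6. Stack: [34, -6]
BINARY_OP - → 34 - -6 = 40. Stack: [40]
RETURN_VALUE → return 40.

40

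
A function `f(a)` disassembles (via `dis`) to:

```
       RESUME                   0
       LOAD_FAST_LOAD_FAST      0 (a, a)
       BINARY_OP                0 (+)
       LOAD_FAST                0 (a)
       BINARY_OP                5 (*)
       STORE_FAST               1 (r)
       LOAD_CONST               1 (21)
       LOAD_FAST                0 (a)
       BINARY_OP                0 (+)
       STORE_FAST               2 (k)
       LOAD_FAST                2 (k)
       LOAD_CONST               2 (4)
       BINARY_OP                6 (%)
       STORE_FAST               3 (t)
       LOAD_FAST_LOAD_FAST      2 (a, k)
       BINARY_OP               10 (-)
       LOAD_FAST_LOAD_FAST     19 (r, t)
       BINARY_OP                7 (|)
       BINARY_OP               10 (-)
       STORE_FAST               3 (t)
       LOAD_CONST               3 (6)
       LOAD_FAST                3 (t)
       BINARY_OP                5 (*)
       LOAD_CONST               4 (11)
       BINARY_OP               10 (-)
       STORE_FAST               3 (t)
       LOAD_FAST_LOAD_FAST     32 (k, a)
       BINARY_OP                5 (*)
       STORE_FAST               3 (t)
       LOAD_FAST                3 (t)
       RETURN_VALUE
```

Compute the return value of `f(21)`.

LOAD_FAST_LOAD_FAST a,a → push 21,21. Stack: [21, 21]
BINARY_OP + → 21 + 21 = 42. Stack: [42]
LOAD_FAST a → push 21. Stack: [42, 21]
BINARY_OP * → 42 * 21 = 882. Stack: [882]
STORE_FAST r → r=882. Stack: []
LOAD_CONST → push 21. Stack: [21]
LOAD_FAST a → push 21. Stack: [21, 21]
BINARY_OP + → 21 + 21 = 42. Stack: [42]
STORE_FAST k → k=42. Stack: []
LOAD_FAST k → push 42. Stack: [42]
LOAD_CONST → push 4. Stack: [42, 4]
BINARY_OP % → 42 % 4 = 2. Stack: [2]
STORE_FAST t → t=2. Stack: []
LOAD_FAST_LOAD_FAST a,k → push 21,42. Stack: [21, 42]
BINARY_OP - → 21 - 42 = -21. Stack: [-21]
LOAD_FAST_LOAD_FAST r,t → push 882,2. Stack: [-21, 882, 2]
BINARY_OP | → 882 | 2 = 882. Stack: [-21, 882]
BINARY_OP - → -21 - 882 = -903. Stack: [-903]
STORE_FAST t → t=-903. Stack: []
LOAD_CONST → push 6. Stack: [6]
LOAD_FAST t → push -903. Stack: [6, -903]
BINARY_OP * → 6 * -903 = -5418. Stack: [-5418]
LOAD_CONST → push 11. Stack: [-5418, 11]
BINARY_OP - → -5418 - 11 = -5429. Stack: [-5429]
STORE_FAST t → t=-5429. Stack: []
LOAD_FAST_LOAD_FAST k,a → push 42,21. Stack: [42, 21]
BINARY_OP * → 42 * 21 = 882. Stack: [882]
STORE_FAST t → t=882. Stack: []
LOAD_FAST t → push 882. Stack: [882]
RETURN_VALUE → return 882.

882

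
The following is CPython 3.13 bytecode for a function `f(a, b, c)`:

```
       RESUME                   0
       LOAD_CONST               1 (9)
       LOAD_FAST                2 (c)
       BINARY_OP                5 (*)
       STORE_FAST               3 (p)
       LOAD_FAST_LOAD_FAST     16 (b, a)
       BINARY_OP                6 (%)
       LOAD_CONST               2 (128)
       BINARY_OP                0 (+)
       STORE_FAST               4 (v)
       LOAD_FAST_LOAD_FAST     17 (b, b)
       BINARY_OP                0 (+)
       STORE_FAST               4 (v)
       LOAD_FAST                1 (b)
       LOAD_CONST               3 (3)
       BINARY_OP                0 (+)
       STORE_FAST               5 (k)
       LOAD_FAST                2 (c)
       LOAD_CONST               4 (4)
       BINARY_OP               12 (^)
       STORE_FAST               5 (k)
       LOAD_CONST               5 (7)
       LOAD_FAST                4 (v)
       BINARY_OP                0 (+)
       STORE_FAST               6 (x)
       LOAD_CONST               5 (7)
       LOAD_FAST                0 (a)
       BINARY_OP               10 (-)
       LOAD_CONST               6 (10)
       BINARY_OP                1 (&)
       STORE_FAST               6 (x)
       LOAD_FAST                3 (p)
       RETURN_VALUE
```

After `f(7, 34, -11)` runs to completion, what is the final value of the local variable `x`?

LOAD_CONST → push 9. Stack: [9]
LOAD_FAST c → push -11. Stack: [9, -11]
BINARY_OP * → 9 * -11 = -99. Stack: [-99]
STORE_FAST p → p=-99. Stack: []
LOAD_FAST_LOAD_FAST b,a → push 34,7. Stack: [34, 7]
BINARY_OP % → 34 % 7 = 6. Stack: [6]
LOAD_CONST → push 128. Stack: [6, 128]
BINARY_OP + → 6 + 128 = 134. Stack: [134]
STORE_FAST v → v=134. Stack: []
LOAD_FAST_LOAD_FAST b,b → push 34,34. Stack: [34, 34]
BINARY_OP + → 34 + 34 = 68. Stack: [68]
STORE_FAST v → v=68. Stack: []
LOAD_FAST b → push 34. Stack: [34]
LOAD_CONST → push 3. Stack: [34, 3]
BINARY_OP + → 34 + 3 = 37. Stack: [37]
STORE_FAST k → k=37. Stack: []
LOAD_FAST c → push -11. Stack: [-11]
LOAD_CONST → push 4. Stack: [-11, 4]
BINARY_OP ^ → -11 ^ 4 = -15. Stack: [-15]
STORE_FAST k → k=-15. Stack: []
LOAD_CONST → push 7. Stack: [7]
LOAD_FAST v → push 68. Stack: [7, 68]
BINARY_OP + → 7 + 68 = 75. Stack: [75]
STORE_FAST x → x=75. Stack: []
LOAD_CONST → push 7. Stack: [7]
LOAD_FAST a → push 7. Stack: [7, 7]
BINARY_OP - → 7 - 7 = 0. Stack: [0]
LOAD_CONST → push 10. Stack: [0, 10]
BINARY_OP & → 0 & 10 = 0. Stack: [0]
STORE_FAST x → x=0. Stack: []
LOAD_FAST p → push -99. Stack: [-99]
RETURN_VALUE → return -99.

0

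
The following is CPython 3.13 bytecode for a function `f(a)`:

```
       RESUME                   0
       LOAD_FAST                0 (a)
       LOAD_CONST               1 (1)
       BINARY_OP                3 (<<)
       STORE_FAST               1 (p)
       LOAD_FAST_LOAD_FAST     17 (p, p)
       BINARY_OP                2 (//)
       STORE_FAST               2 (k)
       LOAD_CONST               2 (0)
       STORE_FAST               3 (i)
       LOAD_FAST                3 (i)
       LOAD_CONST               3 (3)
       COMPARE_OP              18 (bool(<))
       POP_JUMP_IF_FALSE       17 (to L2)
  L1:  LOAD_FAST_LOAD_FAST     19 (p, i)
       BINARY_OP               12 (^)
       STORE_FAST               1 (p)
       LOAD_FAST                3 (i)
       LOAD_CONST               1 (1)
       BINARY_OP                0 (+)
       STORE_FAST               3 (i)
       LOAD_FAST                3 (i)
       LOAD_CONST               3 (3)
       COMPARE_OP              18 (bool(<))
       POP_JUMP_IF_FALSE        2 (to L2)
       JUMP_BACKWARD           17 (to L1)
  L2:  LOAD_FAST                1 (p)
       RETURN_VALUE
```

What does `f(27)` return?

LOAD_FAST a → push 27. Stack: [27]
LOAD_CONST → push 1. Stack: [27, 1]
BINARY_OP << → 27 << 1 = 54. Stack: [54]
STORE_FAST p → p=54. Stack: []
LOAD_FAST_LOAD_FAST p,p → push 54,54. Stack: [54, 54]
BINARY_OP // → 54 // 54 = 1. Stack: [1]
STORE_FAST k → k=1. Stack: []
LOAD_CONST → push 0. Stack: [0]
STORE_FAST i → i=0. Stack: []
LOAD_FAST i → push 0. Stack: [0]
LOAD_CONST → push 3. Stack: [0, 3]
COMPARE_OP bool(<) → 0 vs 3 = True. Stack: [True]
POP_JUMP_IF_FALSE → pop True; no jump. Stack: []
LOAD_FAST_LOAD_FAST p,i → push 54,0. Stack: [54, 0]
BINARY_OP ^ → 54 ^ 0 = 54. Stack: [54]
STORE_FAST p → p=54. Stack: []
LOAD_FAST i → push 0. Stack: [0]
LOAD_CONST → push 1. Stack: [0, 1]
BINARY_OP + → 0 + 1 = 1. Stack: [1]
STORE_FAST i → i=1. Stack: []
LOAD_FAST i → push 1. Stack: [1]
LOAD_CONST → push 3. Stack: [1, 3]
COMPARE_OP bool(<) → 1 vs 3 = True. Stack: [True]
POP_JUMP_IF_FALSE → pop True; no jump. Stack: []
LOAD_FAST_LOAD_FAST p,i → push 54,1. Stack: [54, 1]
BINARY_OP ^ → 54 ^ 1 = 55. Stack: [55]
STORE_FAST p → p=55. Stack: []
LOAD_FAST i → push 1. Stack: [1]
LOAD_CONST → push 1. Stack: [1, 1]
BINARY_OP + → 1 + 1 = 2. Stack: [2]
STORE_FAST i → i=2. Stack: []
LOAD_FAST i → push 2. Stack: [2]
LOAD_CONST → push 3. Stack: [2, 3]
COMPARE_OP bool(<) → 2 vs 3 = True. Stack: [True]
POP_JUMP_IF_FALSE → pop True; no jump. Stack: []
LOAD_FAST_LOAD_FAST p,i → push 55,2. Stack: [55, 2]
BINARY_OP ^ → 55 ^ 2 = 53. Stack: [53]
STORE_FAST p → p=53. Stack: []
LOAD_FAST i → push 2. Stack: [2]
LOAD_CONST → push 1. Stack: [2, 1]
BINARY_OP + → 2 + 1 = 3. Stack: [3]
STORE_FAST i → i=3. Stack: []
LOAD_FAST i → push 3. Stack: [3]
LOAD_CONST → push 3. Stack: [3, 3]
COMPARE_OP bool(<) → 3 vs 3 = False. Stack: [False]
POP_JUMP_IF_FALSE → pop False; jump. Stack: []
LOAD_FAST p → push 53. Stack: [53]
RETURN_VALUE → return 53.

53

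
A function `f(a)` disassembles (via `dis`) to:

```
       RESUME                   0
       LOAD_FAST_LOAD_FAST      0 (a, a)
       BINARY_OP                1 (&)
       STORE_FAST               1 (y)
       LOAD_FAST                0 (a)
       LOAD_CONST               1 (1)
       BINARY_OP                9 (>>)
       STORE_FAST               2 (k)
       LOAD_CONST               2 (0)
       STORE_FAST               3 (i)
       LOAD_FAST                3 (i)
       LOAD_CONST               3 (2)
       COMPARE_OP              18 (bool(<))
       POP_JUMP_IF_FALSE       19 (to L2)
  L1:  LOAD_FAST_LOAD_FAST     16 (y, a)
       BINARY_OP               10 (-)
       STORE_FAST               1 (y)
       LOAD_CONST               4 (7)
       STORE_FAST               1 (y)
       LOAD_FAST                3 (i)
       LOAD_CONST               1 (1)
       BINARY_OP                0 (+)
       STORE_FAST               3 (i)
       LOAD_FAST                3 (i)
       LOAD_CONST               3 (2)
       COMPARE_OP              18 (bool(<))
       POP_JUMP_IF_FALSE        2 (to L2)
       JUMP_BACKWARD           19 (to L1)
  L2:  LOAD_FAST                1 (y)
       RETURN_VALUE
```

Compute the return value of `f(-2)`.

7

LOAD_FAST_LOAD_FAST a,a → push -2,-2. Stack: [-2, -2]
BINARY_OP & → -2 & -2 = -2. Stack: [-2]
STORE_FAST y → y=-2. Stack: []
LOAD_FAST a → push -2. Stack: [-2]
LOAD_CONST → push 1. Stack: [-2, 1]
BINARY_OP >> → -2 >> 1 = -1. Stack: [-1]
STORE_FAST k → k=-1. Stack: []
LOAD_CONST → push 0. Stack: [0]
STORE_FAST i → i=0. Stack: []
LOAD_FAST i → push 0. Stack: [0]
LOAD_CONST → push 2. Stack: [0, 2]
COMPARE_OP bool(<) → 0 vs 2 = True. Stack: [True]
POP_JUMP_IF_FALSE → pop True; no jump. Stack: []
LOAD_FAST_LOAD_FAST y,a → push -2,-2. Stack: [-2, -2]
BINARY_OP - → -2 - -2 = 0. Stack: [0]
STORE_FAST y → y=0. Stack: []
LOAD_CONST → push 7. Stack: [7]
STORE_FAST y → y=7. Stack: []
LOAD_FAST i → push 0. Stack: [0]
LOAD_CONST → push 1. Stack: [0, 1]
BINARY_OP + → 0 + 1 = 1. Stack: [1]
STORE_FAST i → i=1. Stack: []
LOAD_FAST i → push 1. Stack: [1]
LOAD_CONST → push 2. Stack: [1, 2]
COMPARE_OP bool(<) → 1 vs 2 = True. Stack: [True]
POP_JUMP_IF_FALSE → pop True; no jump. Stack: []
LOAD_FAST_LOAD_FAST y,a → push 7,-2. Stack: [7, -2]
BINARY_OP - → 7 - -2 = 9. Stack: [9]
STORE_FAST y → y=9. Stack: []
LOAD_CONST → push 7. Stack: [7]
STORE_FAST y → y=7. Stack: []
LOAD_FAST i → push 1. Stack: [1]
LOAD_CONST → push 1. Stack: [1, 1]
BINARY_OP + → 1 + 1 = 2. Stack: [2]
STORE_FAST i → i=2. Stack: []
LOAD_FAST i → push 2. Stack: [2]
LOAD_CONST → push 2. Stack: [2, 2]
COMPARE_OP bool(<) → 2 vs 2 = False. Stack: [False]
POP_JUMP_IF_FALSE → pop False; jump. Stack: []
LOAD_FAST y → push 7. Stack: [7]
RETURN_VALUE → return 7.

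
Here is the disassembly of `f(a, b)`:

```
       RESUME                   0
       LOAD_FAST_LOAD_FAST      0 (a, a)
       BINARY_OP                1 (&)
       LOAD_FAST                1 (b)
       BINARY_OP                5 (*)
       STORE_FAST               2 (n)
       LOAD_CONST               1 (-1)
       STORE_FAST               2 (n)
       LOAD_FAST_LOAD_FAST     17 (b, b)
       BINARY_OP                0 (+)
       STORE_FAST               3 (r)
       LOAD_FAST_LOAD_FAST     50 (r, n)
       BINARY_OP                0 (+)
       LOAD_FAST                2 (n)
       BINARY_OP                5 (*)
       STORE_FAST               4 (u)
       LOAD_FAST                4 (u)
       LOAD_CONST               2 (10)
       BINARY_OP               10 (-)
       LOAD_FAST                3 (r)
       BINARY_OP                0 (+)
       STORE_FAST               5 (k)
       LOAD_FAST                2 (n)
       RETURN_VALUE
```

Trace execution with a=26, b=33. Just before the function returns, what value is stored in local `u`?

-65

LOAD_FAST_LOAD_FAST a,a → push 26,26. Stack: [26, 26]
BINARY_OP & → 26 & 26 = 26. Stack: [26]
LOAD_FAST b → push 33. Stack: [26, 33]
BINARY_OP * → 26 * 33 = 858. Stack: [858]
STORE_FAST n → n=858. Stack: []
LOAD_CONST → push -1. Stack: [-1]
STORE_FAST n → n=-1. Stack: []
LOAD_FAST_LOAD_FAST b,b → push 33,33. Stack: [33, 33]
BINARY_OP + → 33 + 33 = 66. Stack: [66]
STORE_FAST r → r=66. Stack: []
LOAD_FAST_LOAD_FAST r,n → push 66,-1. Stack: [66, -1]
BINARY_OP + → 66 + -1 = 65. Stack: [65]
LOAD_FAST n → push -1. Stack: [65, -1]
BINARY_OP * → 65 * -1 = -65. Stack: [-65]
STORE_FAST u → u=-65. Stack: []
LOAD_FAST u → push -65. Stack: [-65]
LOAD_CONST → push 10. Stack: [-65, 10]
BINARY_OP - → -65 - 10 = -75. Stack: [-75]
LOAD_FAST r → push 66. Stack: [-75, 66]
BINARY_OP + → -75 + 66 = -9. Stack: [-9]
STORE_FAST k → k=-9. Stack: []
LOAD_FAST n → push -1. Stack: [-1]
RETURN_VALUE → return -1.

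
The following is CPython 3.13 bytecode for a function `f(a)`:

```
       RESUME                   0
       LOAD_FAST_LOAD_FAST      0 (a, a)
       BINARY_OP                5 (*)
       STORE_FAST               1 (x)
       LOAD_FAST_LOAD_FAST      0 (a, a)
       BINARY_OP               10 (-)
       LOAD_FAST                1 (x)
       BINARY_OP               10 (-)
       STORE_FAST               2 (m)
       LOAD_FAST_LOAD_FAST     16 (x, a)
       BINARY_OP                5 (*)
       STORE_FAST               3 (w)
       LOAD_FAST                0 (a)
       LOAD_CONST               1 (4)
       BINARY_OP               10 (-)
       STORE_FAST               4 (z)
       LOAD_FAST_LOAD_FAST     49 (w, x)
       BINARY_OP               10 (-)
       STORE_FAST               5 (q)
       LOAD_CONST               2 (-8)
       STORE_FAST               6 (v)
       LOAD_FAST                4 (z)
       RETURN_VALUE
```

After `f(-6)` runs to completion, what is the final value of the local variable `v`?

LOAD_FAST_LOAD_FAST a,a → push -6,-6. Stack: [-6, -6]
BINARY_OP * → -6 * -6 = 36. Stack: [36]
STORE_FAST x → x=36. Stack: []
LOAD_FAST_LOAD_FAST a,a → push -6,-6. Stack: [-6, -6]
BINARY_OP - → -6 - -6 = 0. Stack: [0]
LOAD_FAST x → push 36. Stack: [0, 36]
BINARY_OP - → 0 - 36 = -36. Stack: [-36]
STORE_FAST m → m=-36. Stack: []
LOAD_FAST_LOAD_FAST x,a → push 36,-6. Stack: [36, -6]
BINARY_OP * → 36 * -6 = -216. Stack: [-216]
STORE_FAST w → w=-216. Stack: []
LOAD_FAST a → push -6. Stack: [-6]
LOAD_CONST → push 4. Stack: [-6, 4]
BINARY_OP - → -6 - 4 = -10. Stack: [-10]
STORE_FAST z → z=-10. Stack: []
LOAD_FAST_LOAD_FAST w,x → push -216,36. Stack: [-216, 36]
BINARY_OP - → -216 - 36 = -252. Stack: [-252]
STORE_FAST q → q=-252. Stack: []
LOAD_CONST → push -8. Stack: [-8]
STORE_FAST v → v=-8. Stack: []
LOAD_FAST z → push -10. Stack: [-10]
RETURN_VALUE → return -10.

-8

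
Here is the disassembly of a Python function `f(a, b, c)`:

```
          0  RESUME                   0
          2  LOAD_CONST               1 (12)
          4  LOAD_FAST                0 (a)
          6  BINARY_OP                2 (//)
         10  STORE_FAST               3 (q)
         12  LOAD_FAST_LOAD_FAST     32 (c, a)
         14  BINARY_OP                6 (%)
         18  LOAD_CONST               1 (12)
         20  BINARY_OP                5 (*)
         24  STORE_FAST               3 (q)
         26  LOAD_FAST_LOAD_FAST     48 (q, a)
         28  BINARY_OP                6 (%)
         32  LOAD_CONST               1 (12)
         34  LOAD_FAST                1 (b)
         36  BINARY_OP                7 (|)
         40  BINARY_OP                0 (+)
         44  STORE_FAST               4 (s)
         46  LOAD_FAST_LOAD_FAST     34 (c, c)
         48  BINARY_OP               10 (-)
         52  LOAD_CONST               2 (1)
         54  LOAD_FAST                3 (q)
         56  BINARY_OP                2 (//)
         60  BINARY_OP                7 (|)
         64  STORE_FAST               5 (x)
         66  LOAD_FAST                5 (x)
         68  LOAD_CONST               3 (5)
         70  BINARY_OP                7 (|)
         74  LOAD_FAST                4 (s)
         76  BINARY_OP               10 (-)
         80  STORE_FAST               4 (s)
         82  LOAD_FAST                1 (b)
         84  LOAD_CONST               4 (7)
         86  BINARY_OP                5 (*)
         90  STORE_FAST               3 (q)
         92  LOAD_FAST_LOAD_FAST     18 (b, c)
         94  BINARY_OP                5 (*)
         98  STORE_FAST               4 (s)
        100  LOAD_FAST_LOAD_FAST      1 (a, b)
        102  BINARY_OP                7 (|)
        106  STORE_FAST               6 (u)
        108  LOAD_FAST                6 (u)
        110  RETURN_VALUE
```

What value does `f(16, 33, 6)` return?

49

LOAD_CONST → push 12. Stack: [12]
LOAD_FAST a → push 16. Stack: [12, 16]
BINARY_OP // → 12 // 16 = 0. Stack: [0]
STORE_FAST q → q=0. Stack: []
LOAD_FAST_LOAD_FAST c,a → push 6,16. Stack: [6, 16]
BINARY_OP % → 6 % 16 = 6. Stack: [6]
LOAD_CONST → push 12. Stack: [6, 12]
BINARY_OP * → 6 * 12 = 72. Stack: [72]
STORE_FAST q → q=72. Stack: []
LOAD_FAST_LOAD_FAST q,a → push 72,16. Stack: [72, 16]
BINARY_OP % → 72 % 16 = 8. Stack: [8]
LOAD_CONST → push 12. Stack: [8, 12]
LOAD_FAST b → push 33. Stack: [8, 12, 33]
BINARY_OP | → 12 | 33 = 45. Stack: [8, 45]
BINARY_OP + → 8 + 45 = 53. Stack: [53]
STORE_FAST s → s=53. Stack: []
LOAD_FAST_LOAD_FAST c,c → push 6,6. Stack: [6, 6]
BINARY_OP - → 6 - 6 = 0. Stack: [0]
LOAD_CONST → push 1. Stack: [0, 1]
LOAD_FAST q → push 72. Stack: [0, 1, 72]
BINARY_OP // → 1 // 72 = 0. Stack: [0, 0]
BINARY_OP | → 0 | 0 = 0. Stack: [0]
STORE_FAST x → x=0. Stack: []
LOAD_FAST x → push 0. Stack: [0]
LOAD_CONST → push 5. Stack: [0, 5]
BINARY_OP | → 0 | 5 = 5. Stack: [5]
LOAD_FAST s → push 53. Stack: [5, 53]
BINARY_OP - → 5 - 53 = -48. Stack: [-48]
STORE_FAST s → s=-48. Stack: []
LOAD_FAST b → push 33. Stack: [33]
LOAD_CONST → push 7. Stack: [33, 7]
BINARY_OP * → 33 * 7 = 231. Stack: [231]
STORE_FAST q → q=231. Stack: []
LOAD_FAST_LOAD_FAST b,c → push 33,6. Stack: [33, 6]
BINARY_OP * → 33 * 6 = 198. Stack: [198]
STORE_FAST s → s=198. Stack: []
LOAD_FAST_LOAD_FAST a,b → push 16,33. Stack: [16, 33]
BINARY_OP | → 16 | 33 = 49. Stack: [49]
STORE_FAST u → u=49. Stack: []
LOAD_FAST u → push 49. Stack: [49]
RETURN_VALUE → return 49.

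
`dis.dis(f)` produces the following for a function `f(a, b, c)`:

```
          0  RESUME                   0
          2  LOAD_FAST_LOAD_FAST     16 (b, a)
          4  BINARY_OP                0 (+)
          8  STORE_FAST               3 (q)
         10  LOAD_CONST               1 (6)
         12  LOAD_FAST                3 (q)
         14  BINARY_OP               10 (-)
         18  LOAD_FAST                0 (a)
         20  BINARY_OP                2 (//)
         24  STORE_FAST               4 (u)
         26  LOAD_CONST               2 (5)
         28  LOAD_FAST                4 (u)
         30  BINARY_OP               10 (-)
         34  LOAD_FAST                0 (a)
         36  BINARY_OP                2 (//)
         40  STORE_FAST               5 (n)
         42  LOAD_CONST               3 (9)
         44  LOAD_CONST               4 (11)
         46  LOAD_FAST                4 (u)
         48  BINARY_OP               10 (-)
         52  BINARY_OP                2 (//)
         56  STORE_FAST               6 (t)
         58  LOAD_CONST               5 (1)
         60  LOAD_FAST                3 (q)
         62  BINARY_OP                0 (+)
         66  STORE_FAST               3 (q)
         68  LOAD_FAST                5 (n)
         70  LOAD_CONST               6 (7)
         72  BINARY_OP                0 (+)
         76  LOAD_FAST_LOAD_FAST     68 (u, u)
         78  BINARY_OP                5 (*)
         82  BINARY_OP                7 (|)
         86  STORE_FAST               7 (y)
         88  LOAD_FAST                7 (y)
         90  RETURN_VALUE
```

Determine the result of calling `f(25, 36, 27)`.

15

LOAD_FAST_LOAD_FAST b,a → push 36,25. Stack: [36, 25]
BINARY_OP + → 36 + 25 = 61. Stack: [61]
STORE_FAST q → q=61. Stack: []
LOAD_CONST → push 6. Stack: [6]
LOAD_FAST q → push 61. Stack: [6, 61]
BINARY_OP - → 6 - 61 = -55. Stack: [-55]
LOAD_FAST a → push 25. Stack: [-55, 25]
BINARY_OP // → -55 // 25 = -3. Stack: [-3]
STORE_FAST u → u=-3. Stack: []
LOAD_CONST → push 5. Stack: [5]
LOAD_FAST u → push -3. Stack: [5, -3]
BINARY_OP - → 5 - -3 = 8. Stack: [8]
LOAD_FAST a → push 25. Stack: [8, 25]
BINARY_OP // → 8 // 25 = 0. Stack: [0]
STORE_FAST n → n=0. Stack: []
LOAD_CONST → push 9. Stack: [9]
LOAD_CONST → push 11. Stack: [9, 11]
LOAD_FAST u → push -3. Stack: [9, 11, -3]
BINARY_OP - → 11 - -3 = 14. Stack: [9, 14]
BINARY_OP // → 9 // 14 = 0. Stack: [0]
STORE_FAST t → t=0. Stack: []
LOAD_CONST → push 1. Stack: [1]
LOAD_FAST q → push 61. Stack: [1, 61]
BINARY_OP + → 1 + 61 = 62. Stack: [62]
STORE_FAST q → q=62. Stack: []
LOAD_FAST n → push 0. Stack: [0]
LOAD_CONST → push 7. Stack: [0, 7]
BINARY_OP + → 0 + 7 = 7. Stack: [7]
LOAD_FAST_LOAD_FAST u,u → push -3,-3. Stack: [7, -3, -3]
BINARY_OP * → -3 * -3 = 9. Stack: [7, 9]
BINARY_OP | → 7 | 9 = 15. Stack: [15]
STORE_FAST y → y=15. Stack: []
LOAD_FAST y → push 15. Stack: [15]
RETURN_VALUE → return 15.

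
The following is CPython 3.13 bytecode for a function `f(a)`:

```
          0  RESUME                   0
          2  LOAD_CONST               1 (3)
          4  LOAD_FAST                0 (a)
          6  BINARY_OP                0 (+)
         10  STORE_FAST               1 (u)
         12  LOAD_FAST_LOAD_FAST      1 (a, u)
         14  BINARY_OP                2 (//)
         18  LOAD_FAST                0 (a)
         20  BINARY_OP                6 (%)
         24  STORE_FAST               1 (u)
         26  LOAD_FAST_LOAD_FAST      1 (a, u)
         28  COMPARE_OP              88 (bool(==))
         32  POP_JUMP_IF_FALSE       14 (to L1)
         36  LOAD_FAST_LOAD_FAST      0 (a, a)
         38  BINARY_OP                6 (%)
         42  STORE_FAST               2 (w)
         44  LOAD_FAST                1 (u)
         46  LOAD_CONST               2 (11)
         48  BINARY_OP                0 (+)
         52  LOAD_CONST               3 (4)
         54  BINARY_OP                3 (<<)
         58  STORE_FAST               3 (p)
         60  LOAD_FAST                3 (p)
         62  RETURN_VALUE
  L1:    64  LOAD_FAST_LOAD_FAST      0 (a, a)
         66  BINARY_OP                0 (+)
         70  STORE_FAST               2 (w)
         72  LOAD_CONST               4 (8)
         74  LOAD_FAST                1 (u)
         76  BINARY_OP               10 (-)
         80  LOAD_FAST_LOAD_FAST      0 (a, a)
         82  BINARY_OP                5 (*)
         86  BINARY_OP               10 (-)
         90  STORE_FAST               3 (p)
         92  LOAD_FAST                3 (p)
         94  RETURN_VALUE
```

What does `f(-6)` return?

LOAD_CONST → push 3. Stack: [3]
LOAD_FAST a → push -6. Stack: [3, -6]
BINARY_OP + → 3 + -6 = -3. Stack: [-3]
STORE_FAST u → u=-3. Stack: []
LOAD_FAST_LOAD_FAST a,u → push -6,-3. Stack: [-6, -3]
BINARY_OP // → -6 // -3 = 2. Stack: [2]
LOAD_FAST a → push -6. Stack: [2, -6]
BINARY_OP % → 2 % -6 = -4. Stack: [-4]
STORE_FAST u → u=-4. Stack: []
LOAD_FAST_LOAD_FAST a,u → push -6,-4. Stack: [-6, -4]
COMPARE_OP bool(==) → -6 vs -4 = False. Stack: [False]
POP_JUMP_IF_FALSE → pop False; jump. Stack: []
LOAD_FAST_LOAD_FAST a,a → push -6,-6. Stack: [-6, -6]
BINARY_OP + → -6 + -6 = -12. Stack: [-12]
STORE_FAST w → w=-12. Stack: []
LOAD_CONST → push 8. Stack: [8]
LOAD_FAST u → push -4. Stack: [8, -4]
BINARY_OP - → 8 - -4 = 12. Stack: [12]
LOAD_FAST_LOAD_FAST a,a → push -6,-6. Stack: [12, -6, -6]
BINARY_OP * → -6 * -6 = 36. Stack: [12, 36]
BINARY_OP - → 12 - 36 = -24. Stack: [-24]
STORE_FAST p → p=-24. Stack: []
LOAD_FAST p → push -24. Stack: [-24]
RETURN_VALUE → return -24.

-24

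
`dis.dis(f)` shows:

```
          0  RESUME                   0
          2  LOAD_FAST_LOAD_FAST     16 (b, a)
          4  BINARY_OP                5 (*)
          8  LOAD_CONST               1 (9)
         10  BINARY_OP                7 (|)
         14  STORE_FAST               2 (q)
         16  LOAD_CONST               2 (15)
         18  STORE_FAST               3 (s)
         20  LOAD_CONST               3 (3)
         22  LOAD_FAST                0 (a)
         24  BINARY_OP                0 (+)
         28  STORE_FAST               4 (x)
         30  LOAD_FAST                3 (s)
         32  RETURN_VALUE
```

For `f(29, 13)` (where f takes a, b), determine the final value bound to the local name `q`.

377

LOAD_FAST_LOAD_FAST b,a → push 13,29. Stack: [13, 29]
BINARY_OP * → 13 * 29 = 377. Stack: [377]
LOAD_CONST → push 9. Stack: [377, 9]
BINARY_OP | → 377 | 9 = 377. Stack: [377]
STORE_FAST q → q=377. Stack: []
LOAD_CONST → push 15. Stack: [15]
STORE_FAST s → s=15. Stack: []
LOAD_CONST → push 3. Stack: [3]
LOAD_FAST a → push 29. Stack: [3, 29]
BINARY_OP + → 3 + 29 = 32. Stack: [32]
STORE_FAST x → x=32. Stack: []
LOAD_FAST s → push 15. Stack: [15]
RETURN_VALUE → return 15.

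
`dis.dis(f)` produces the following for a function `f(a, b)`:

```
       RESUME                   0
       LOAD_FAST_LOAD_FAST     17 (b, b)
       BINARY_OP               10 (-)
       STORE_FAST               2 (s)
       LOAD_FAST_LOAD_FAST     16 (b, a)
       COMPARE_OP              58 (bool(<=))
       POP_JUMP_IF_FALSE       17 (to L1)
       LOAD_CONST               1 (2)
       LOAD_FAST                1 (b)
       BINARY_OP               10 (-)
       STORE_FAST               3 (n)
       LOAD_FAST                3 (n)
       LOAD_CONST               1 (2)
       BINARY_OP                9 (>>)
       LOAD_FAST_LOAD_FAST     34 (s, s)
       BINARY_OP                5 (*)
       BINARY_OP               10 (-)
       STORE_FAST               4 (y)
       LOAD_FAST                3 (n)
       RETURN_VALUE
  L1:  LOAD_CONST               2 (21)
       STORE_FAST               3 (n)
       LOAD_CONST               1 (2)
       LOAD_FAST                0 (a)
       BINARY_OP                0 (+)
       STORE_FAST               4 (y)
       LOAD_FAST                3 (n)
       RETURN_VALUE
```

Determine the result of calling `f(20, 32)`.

21

LOAD_FAST_LOAD_FAST b,b → push 32,32. Stack: [32, 32]
BINARY_OP - → 32 - 32 = 0. Stack: [0]
STORE_FAST s → s=0. Stack: []
LOAD_FAST_LOAD_FAST b,a → push 32,20. Stack: [32, 20]
COMPARE_OP bool(<=) → 32 vs 20 = False. Stack: [False]
POP_JUMP_IF_FALSE → pop False; jump. Stack: []
LOAD_CONST → push 21. Stack: [21]
STORE_FAST n → n=21. Stack: []
LOAD_CONST → push 2. Stack: [2]
LOAD_FAST a → push 20. Stack: [2, 20]
BINARY_OP + → 2 + 20 = 22. Stack: [22]
STORE_FAST y → y=22. Stack: []
LOAD_FAST n → push 21. Stack: [21]
RETURN_VALUE → return 21.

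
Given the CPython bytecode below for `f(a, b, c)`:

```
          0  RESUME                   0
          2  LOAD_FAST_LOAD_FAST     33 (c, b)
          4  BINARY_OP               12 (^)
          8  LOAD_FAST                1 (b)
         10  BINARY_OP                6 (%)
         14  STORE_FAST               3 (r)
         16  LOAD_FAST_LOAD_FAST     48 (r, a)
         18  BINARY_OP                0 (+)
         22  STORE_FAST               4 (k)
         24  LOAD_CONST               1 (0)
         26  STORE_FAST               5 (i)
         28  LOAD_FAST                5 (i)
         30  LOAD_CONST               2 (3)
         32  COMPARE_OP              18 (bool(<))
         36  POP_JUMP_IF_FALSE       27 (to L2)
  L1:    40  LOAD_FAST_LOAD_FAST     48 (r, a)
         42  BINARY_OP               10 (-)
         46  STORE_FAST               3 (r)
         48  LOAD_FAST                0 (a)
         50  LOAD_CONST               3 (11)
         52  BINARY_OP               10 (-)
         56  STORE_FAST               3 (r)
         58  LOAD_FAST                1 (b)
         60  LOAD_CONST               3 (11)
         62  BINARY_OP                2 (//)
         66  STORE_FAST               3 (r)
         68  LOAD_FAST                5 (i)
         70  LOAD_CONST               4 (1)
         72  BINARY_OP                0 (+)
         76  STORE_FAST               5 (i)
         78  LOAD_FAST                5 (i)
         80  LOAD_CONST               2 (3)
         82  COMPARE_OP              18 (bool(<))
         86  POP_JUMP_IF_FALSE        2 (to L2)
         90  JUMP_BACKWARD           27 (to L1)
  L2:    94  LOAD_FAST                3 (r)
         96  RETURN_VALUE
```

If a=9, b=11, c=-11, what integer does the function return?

1

LOAD_FAST_LOAD_FAST c,b → push -11,11
BINARY_OP ^ → -11 ^ 11 = -2
LOAD_FAST b → push 11
BINARY_OP % → -2 % 11 = 9
STORE_FAST r → r=9
LOAD_FAST_LOAD_FAST r,a → push 9,9
BINARY_OP + → 9 + 9 = 18
STORE_FAST k → k=18
LOAD_CONST → push 0
STORE_FAST i → i=0
LOAD_FAST i → push 0
LOAD_CONST → push 3
COMPARE_OP bool(<) → 0 vs 3 = True
POP_JUMP_IF_FALSE → pop True; no jump
LOAD_FAST_LOAD_FAST r,a → push 9,9
BINARY_OP - → 9 - 9 = 0
STORE_FAST r → r=0
LOAD_FAST a → push 9
LOAD_CONST → push 11
BINARY_OP - → 9 - 11 = -2
STORE_FAST r → r=-2
LOAD_FAST b → push 11
LOAD_CONST → push 11
BINARY_OP // → 11 // 11 = 1
STORE_FAST r → r=1
LOAD_FAST i → push 0
LOAD_CONST → push 1
BINARY_OP + → 0 + 1 = 1
STORE_FAST i → i=1
LOAD_FAST i → push 1
LOAD_CONST → push 3
COMPARE_OP bool(<) → 1 vs 3 = True
POP_JUMP_IF_FALSE → pop True; no jump
LOAD_FAST_LOAD_FAST r,a → push 1,9
BINARY_OP - → 1 - 9 = -8
STORE_FAST r → r=-8
LOAD_FAST a → push 9
LOAD_CONST → push 11
BINARY_OP - → 9 - 11 = -2
STORE_FAST r → r=-2
LOAD_FAST b → push 11
LOAD_CONST → push 11
BINARY_OP // → 11 // 11 = 1
STORE_FAST r → r=1
LOAD_FAST i → push 1
LOAD_CONST → push 1
BINARY_OP + → 1 + 1 = 2
STORE_FAST i → i=2
LOAD_FAST i → push 2
LOAD_CONST → push 3
COMPARE_OP bool(<) → 2 vs 3 = True
POP_JUMP_IF_FALSE → pop True; no jump
LOAD_FAST_LOAD_FAST r,a → push 1,9
BINARY_OP - → 1 - 9 = -8
STORE_FAST r → r=-8
LOAD_FAST a → push 9
LOAD_CONST → push 11
BINARY_OP - → 9 - 11 = -2
STORE_FAST r → r=-2
LOAD_FAST b → push 11
LOAD_CONST → push 11
BINARY_OP // → 11 // 11 = 1
STORE_FAST r → r=1
LOAD_FAST i → push 2
LOAD_CONST → push 1
BINARY_OP + → 2 + 1 = 3
STORE_FAST i → i=3
LOAD_FAST i → push 3
LOAD_CONST → push 3
COMPARE_OP bool(<) → 3 vs 3 = False
POP_JUMP_IF_FALSE → pop False; jump
LOAD_FAST r → push 1
RETURN_VALUE → return 1.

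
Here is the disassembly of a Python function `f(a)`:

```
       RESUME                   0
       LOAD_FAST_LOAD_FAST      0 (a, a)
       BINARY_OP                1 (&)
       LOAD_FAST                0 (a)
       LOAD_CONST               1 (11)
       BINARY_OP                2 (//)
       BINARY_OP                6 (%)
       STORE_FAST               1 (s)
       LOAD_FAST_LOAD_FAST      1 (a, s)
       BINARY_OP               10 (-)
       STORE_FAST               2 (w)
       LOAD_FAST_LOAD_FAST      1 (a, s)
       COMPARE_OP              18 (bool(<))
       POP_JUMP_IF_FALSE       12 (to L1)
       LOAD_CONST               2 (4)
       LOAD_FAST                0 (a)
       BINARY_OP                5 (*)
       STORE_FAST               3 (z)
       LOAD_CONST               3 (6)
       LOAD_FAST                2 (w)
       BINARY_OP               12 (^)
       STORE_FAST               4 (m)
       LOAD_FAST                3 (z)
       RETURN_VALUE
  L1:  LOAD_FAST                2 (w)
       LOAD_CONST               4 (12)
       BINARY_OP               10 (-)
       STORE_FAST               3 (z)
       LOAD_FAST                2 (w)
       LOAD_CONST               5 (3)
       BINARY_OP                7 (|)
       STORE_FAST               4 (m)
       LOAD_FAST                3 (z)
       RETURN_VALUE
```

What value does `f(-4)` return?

LOAD_FAST_LOAD_FAST a,a → push -4,-4. Stack: [-4, -4]
BINARY_OP & → -4 & -4 = -4. Stack: [-4]
LOAD_FAST a → push -4. Stack: [-4, -4]
LOAD_CONST → push 11. Stack: [-4, -4, 11]
BINARY_OP // → -4 // 11 = -1. Stack: [-4, -1]
BINARY_OP % → -4 % -1 = 0. Stack: [0]
STORE_FAST s → s=0. Stack: []
LOAD_FAST_LOAD_FAST a,s → push -4,0. Stack: [-4, 0]
BINARY_OP - → -4 - 0 = -4. Stack: [-4]
STORE_FAST w → w=-4. Stack: []
LOAD_FAST_LOAD_FAST a,s → push -4,0. Stack: [-4, 0]
COMPARE_OP bool(<) → -4 vs 0 = True. Stack: [True]
POP_JUMP_IF_FALSE → pop True; no jump. Stack: []
LOAD_CONST → push 4. Stack: [4]
LOAD_FAST a → push -4. Stack: [4, -4]
BINARY_OP * → 4 * -4 = -16. Stack: [-16]
STORE_FAST z → z=-16. Stack: []
LOAD_CONST → push 6. Stack: [6]
LOAD_FAST w → push -4. Stack: [6, -4]
BINARY_OP ^ → 6 ^ -4 = -6. Stack: [-6]
STORE_FAST m → m=-6. Stack: []
LOAD_FAST z → push -16. Stack: [-16]
RETURN_VALUE → return -16.

-16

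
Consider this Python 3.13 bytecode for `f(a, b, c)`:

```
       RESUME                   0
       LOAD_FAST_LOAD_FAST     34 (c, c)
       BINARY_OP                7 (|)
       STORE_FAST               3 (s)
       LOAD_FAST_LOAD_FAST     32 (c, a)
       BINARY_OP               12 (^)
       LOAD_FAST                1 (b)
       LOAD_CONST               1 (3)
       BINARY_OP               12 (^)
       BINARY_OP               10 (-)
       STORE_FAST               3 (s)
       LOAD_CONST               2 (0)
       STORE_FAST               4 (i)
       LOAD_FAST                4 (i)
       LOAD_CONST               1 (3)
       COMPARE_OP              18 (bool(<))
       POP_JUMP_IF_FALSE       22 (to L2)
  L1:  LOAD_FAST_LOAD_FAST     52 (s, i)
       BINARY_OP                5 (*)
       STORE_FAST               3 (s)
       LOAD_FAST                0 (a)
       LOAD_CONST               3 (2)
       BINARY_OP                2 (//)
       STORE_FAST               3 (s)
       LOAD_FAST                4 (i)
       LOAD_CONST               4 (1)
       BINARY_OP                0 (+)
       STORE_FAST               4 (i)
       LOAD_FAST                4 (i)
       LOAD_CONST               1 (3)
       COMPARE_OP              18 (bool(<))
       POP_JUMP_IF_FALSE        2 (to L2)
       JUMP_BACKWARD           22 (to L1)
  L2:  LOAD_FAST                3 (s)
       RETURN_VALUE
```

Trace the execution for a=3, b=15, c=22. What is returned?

LOAD_FAST_LOAD_FAST c,c → push 22,22. Stack: [22, 22]
BINARY_OP | → 22 | 22 = 22. Stack: [22]
STORE_FAST s → s=22. Stack: []
LOAD_FAST_LOAD_FAST c,a → push 22,3. Stack: [22, 3]
BINARY_OP ^ → 22 ^ 3 = 21. Stack: [21]
LOAD_FAST b → push 15. Stack: [21, 15]
LOAD_CONST → push 3. Stack: [21, 15, 3]
BINARY_OP ^ → 15 ^ 3 = 12. Stack: [21, 12]
BINARY_OP - → 21 - 12 = 9. Stack: [9]
STORE_FAST s → s=9. Stack: []
LOAD_CONST → push 0. Stack: [0]
STORE_FAST i → i=0. Stack: []
LOAD_FAST i → push 0. Stack: [0]
LOAD_CONST → push 3. Stack: [0, 3]
COMPARE_OP bool(<) → 0 vs 3 = True. Stack: [True]
POP_JUMP_IF_FALSE → pop True; no jump. Stack: []
LOAD_FAST_LOAD_FAST s,i → push 9,0. Stack: [9, 0]
BINARY_OP * → 9 * 0 = 0. Stack: [0]
STORE_FAST s → s=0. Stack: []
LOAD_FAST a → push 3. Stack: [3]
LOAD_CONST → push 2. Stack: [3, 2]
BINARY_OP // → 3 // 2 = 1. Stack: [1]
STORE_FAST s → s=1. Stack: []
LOAD_FAST i → push 0. Stack: [0]
LOAD_CONST → push 1. Stack: [0, 1]
BINARY_OP + → 0 + 1 = 1. Stack: [1]
STORE_FAST i → i=1. Stack: []
LOAD_FAST i → push 1. Stack: [1]
LOAD_CONST → push 3. Stack: [1, 3]
COMPARE_OP bool(<) → 1 vs 3 = True. Stack: [True]
POP_JUMP_IF_FALSE → pop True; no jump. Stack: []
LOAD_FAST_LOAD_FAST s,i → push 1,1. Stack: [1, 1]
BINARY_OP * → 1 * 1 = 1. Stack: [1]
STORE_FAST s → s=1. Stack: []
LOAD_FAST a → push 3. Stack: [3]
LOAD_CONST → push 2. Stack: [3, 2]
BINARY_OP // → 3 // 2 = 1. Stack: [1]
STORE_FAST s → s=1. Stack: []
LOAD_FAST i → push 1. Stack: [1]
LOAD_CONST → push 1. Stack: [1, 1]
BINARY_OP + → 1 + 1 = 2. Stack: [2]
STORE_FAST i → i=2. Stack: []
LOAD_FAST i → push 2. Stack: [2]
LOAD_CONST → push 3. Stack: [2, 3]
COMPARE_OP bool(<) → 2 vs 3 = True. Stack: [True]
POP_JUMP_IF_FALSE → pop True; no jump. Stack: []
LOAD_FAST_LOAD_FAST s,i → push 1,2. Stack: [1, 2]
BINARY_OP * → 1 * 2 = 2. Stack: [2]
STORE_FAST s → s=2. Stack: []
LOAD_FAST a → push 3. Stack: [3]
LOAD_CONST → push 2. Stack: [3, 2]
BINARY_OP // → 3 // 2 = 1. Stack: [1]
STORE_FAST s → s=1. Stack: []
LOAD_FAST i → push 2. Stack: [2]
LOAD_CONST → push 1. Stack: [2, 1]
BINARY_OP + → 2 + 1 = 3. Stack: [3]
STORE_FAST i → i=3. Stack: []
LOAD_FAST i → push 3. Stack: [3]
LOAD_CONST → push 3. Stack: [3, 3]
COMPARE_OP bool(<) → 3 vs 3 = False. Stack: [False]
POP_JUMP_IF_FALSE → pop False; jump. Stack: []
LOAD_FAST s → push 1. Stack: [1]
RETURN_VALUE → return 1.

1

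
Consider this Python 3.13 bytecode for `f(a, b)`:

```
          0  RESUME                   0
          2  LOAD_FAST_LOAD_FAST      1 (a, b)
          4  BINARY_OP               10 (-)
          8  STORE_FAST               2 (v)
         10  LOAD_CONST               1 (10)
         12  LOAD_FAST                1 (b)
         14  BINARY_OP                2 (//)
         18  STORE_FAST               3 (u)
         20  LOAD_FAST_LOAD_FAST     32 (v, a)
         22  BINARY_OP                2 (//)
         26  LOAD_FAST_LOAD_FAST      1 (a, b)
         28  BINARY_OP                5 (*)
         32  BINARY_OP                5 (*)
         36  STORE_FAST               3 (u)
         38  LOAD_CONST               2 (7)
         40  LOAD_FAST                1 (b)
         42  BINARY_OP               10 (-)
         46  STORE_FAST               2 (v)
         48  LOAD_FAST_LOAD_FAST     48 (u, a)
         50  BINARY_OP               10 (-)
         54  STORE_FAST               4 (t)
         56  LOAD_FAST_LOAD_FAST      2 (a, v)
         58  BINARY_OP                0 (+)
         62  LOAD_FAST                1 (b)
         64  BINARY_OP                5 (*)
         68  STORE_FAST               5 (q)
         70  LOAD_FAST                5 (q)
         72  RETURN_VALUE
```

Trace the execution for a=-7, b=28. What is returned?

-784

LOAD_FAST_LOAD_FAST a,b → push -7,28. Stack: [-7, 28]
BINARY_OP - → -7 - 28 = -35. Stack: [-35]
STORE_FAST v → v=-35. Stack: []
LOAD_CONST → push 10. Stack: [10]
LOAD_FAST b → push 28. Stack: [10, 28]
BINARY_OP // → 10 // 28 = 0. Stack: [0]
STORE_FAST u → u=0. Stack: []
LOAD_FAST_LOAD_FAST v,a → push -35,-7. Stack: [-35, -7]
BINARY_OP // → -35 // -7 = 5. Stack: [5]
LOAD_FAST_LOAD_FAST a,b → push -7,28. Stack: [5, -7, 28]
BINARY_OP * → -7 * 28 = -196. Stack: [5, -196]
BINARY_OP * → 5 * -196 = -980. Stack: [-980]
STORE_FAST u → u=-980. Stack: []
LOAD_CONST → push 7. Stack: [7]
LOAD_FAST b → push 28. Stack: [7, 28]
BINARY_OP - → 7 - 28 = -21. Stack: [-21]
STORE_FAST v → v=-21. Stack: []
LOAD_FAST_LOAD_FAST u,a → push -980,-7. Stack: [-980, -7]
BINARY_OP - → -980 - -7 = -973. Stack: [-973]
STORE_FAST t → t=-973. Stack: []
LOAD_FAST_LOAD_FAST a,v → push -7,-21. Stack: [-7, -21]
BINARY_OP + → -7 + -21 = -28. Stack: [-28]
LOAD_FAST b → push 28. Stack: [-28, 28]
BINARY_OP * → -28 * 28 = -784. Stack: [-784]
STORE_FAST q → q=-784. Stack: []
LOAD_FAST q → push -784. Stack: [-784]
RETURN_VALUE → return -784.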